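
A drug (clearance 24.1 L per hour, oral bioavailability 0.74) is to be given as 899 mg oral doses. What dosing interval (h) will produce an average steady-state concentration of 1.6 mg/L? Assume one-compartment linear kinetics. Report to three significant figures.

17.3 h

F·D/τ = CL·Css → τ = F·D / (CL·Css).
τ = 0.74 × 899 / (24.1 × 1.6) = 17.25 h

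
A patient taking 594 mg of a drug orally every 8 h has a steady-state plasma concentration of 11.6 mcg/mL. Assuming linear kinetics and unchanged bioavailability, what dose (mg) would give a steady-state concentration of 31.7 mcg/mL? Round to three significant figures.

For first-order elimination, Css ∝ F·D/(CL·τ); F and CL are unchanged, so Css ∝ D/τ.
D₂ = D₁ × (Css,target / Css,current) = 594 × 31.7/11.6 = 1623 mg

1620 mg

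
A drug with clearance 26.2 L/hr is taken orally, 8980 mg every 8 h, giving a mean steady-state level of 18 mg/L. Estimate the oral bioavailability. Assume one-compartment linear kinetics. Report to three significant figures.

0.420

F·D/τ = CL·Css at steady state → F = CL·Css·τ / D.
F = 26.2 × 18 × 8 / 8980 = 0.420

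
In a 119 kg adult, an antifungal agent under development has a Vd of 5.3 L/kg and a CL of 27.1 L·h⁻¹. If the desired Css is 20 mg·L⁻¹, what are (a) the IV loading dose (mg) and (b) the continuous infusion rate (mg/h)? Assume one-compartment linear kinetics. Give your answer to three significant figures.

Vd = 5.3 L/kg × 119 kg = 630.7 L
Loading dose = Vd × C = 630.7 × 20 = 12610 mg
Maintenance infusion rate = CL × Css = 27.10 × 20 = 542.0 mg/h

(a) 12600 mg; (b) 542 mg/h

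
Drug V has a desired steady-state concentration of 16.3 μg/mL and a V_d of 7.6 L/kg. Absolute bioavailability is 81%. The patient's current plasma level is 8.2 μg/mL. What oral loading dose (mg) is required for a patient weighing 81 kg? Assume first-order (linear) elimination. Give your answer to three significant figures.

Total Vd = 7.6 × 81 = 615.6 L
The loading dose fills Vd to the target concentration.
Concentration deficit ΔC = 16.3 − 8.2 = 8.100 mg/L
LD = Vd × ΔC / F = 615.6 × 8.100 / 0.81 = 6156 mg

6160 mg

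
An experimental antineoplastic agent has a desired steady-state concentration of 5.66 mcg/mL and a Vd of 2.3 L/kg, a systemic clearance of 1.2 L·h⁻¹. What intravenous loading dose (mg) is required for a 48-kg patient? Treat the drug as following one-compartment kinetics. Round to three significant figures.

Vd(total) = 48 kg × 2.3 L/kg = 110.4 L
Loading dose depends on Vd (not clearance): it fills the distribution volume.
LD = Vd × C = 110.4 × 5.660 = 624.9 mg

625 mg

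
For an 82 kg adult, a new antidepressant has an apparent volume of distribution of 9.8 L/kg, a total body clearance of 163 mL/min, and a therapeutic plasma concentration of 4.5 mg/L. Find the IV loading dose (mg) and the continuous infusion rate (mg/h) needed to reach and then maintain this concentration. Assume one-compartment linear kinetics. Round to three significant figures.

(a) 3620 mg; (b) 44.0 mg/h

Total Vd = 9.8 × 82 = 803.6 L
Loading dose = Vd × C = 803.6 × 4.5 = 3616 mg
CL = 163 mL/min = 163 × 0.06 = 9.780 L/h
Maintenance: replace elimination → rate = CL × Css = 9.780 × 4.5 = 44.01 mg/h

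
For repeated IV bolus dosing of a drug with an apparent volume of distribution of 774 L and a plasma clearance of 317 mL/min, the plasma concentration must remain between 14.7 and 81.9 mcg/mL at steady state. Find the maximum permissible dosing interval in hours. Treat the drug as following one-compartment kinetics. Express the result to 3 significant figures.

69.9 h

Convert clearance: 317 mL/min × 60 min/h ÷ 1000 mL/L = 19.02 L/h
k = CL / Vd = 19.02 / 774.0 = 0.02457 h⁻¹
Between IV bolus doses, concentration decays as C = C₀·e^(−kτ), so C_peak/C_trough = e^(kτ).
τ_max = ln(C_peak/C_trough) / k = ln(81.9/14.7) / 0.02457 = 1.718 / 0.02457 = 69.92 h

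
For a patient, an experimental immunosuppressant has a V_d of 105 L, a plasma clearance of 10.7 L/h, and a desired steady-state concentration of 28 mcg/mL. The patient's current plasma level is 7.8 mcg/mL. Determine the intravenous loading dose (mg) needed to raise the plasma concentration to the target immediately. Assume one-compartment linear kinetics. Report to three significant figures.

2120 mg

Concentration deficit ΔC = 28 − 7.8 = 20.20 mg/L
LD = Vd × ΔC = 105.0 × 20.20 = 2121 mg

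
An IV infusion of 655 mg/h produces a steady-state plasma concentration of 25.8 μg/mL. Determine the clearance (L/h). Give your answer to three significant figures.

At steady state, infusion rate = CL × Css, so CL = rate / Css.
CL = 655 / 25.8 = 25.39 L/h

25.4 L/h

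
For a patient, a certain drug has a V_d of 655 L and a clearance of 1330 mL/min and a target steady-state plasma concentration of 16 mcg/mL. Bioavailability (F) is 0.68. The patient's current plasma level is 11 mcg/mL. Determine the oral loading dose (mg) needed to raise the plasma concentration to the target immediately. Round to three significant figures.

Concentration deficit ΔC = 16 − 11 = 5.000 mg/L
LD = Vd × ΔC / F = 655.0 × 5.000 / 0.68 = 4816 mg

4820 mg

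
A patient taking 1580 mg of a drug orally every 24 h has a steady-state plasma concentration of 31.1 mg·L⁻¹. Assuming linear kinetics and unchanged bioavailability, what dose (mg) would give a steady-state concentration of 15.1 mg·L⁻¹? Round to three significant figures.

For first-order elimination, Css ∝ F·D/(CL·τ); F and CL are unchanged, so Css ∝ D/τ.
D₂ = D₁ × (Css,target / Css,current) = 1580 × 15.1/31.1 = 767.1 mg

767 mg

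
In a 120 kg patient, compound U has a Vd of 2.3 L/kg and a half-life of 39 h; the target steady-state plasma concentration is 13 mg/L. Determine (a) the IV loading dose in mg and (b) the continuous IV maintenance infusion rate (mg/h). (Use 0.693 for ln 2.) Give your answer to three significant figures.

Total Vd = 2.3 × 120 = 276.0 L
LD = Vd × C = 276.0 × 13 = 3588 mg
CL = 0.693 × Vd / t½ = 0.693 × 276.0 / 39 = 4.904 L/h
Infusion rate = CL × Css = 4.904 × 13 = 63.75 mg/h

(a) 3590 mg; (b) 63.8 mg/h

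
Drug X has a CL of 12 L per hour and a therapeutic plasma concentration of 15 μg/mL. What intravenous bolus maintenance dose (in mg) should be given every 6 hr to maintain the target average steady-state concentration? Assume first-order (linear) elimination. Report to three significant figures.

D = CL × Css × τ = 12.00 × 15 × 6 = 1080 mg

1080 mg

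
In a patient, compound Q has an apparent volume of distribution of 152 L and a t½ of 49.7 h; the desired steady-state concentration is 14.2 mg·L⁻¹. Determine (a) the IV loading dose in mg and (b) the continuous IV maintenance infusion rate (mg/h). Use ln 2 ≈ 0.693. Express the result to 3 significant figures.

LD = Vd × C = 152.0 × 14.2 = 2158 mg
CL = 0.693 × Vd / t½ = 0.693 × 152.0 / 49.7 = 2.119 L/h
Infusion rate = CL × Css = 2.119 × 14.2 = 30.09 mg/h

(a) 2160 mg; (b) 30.1 mg/h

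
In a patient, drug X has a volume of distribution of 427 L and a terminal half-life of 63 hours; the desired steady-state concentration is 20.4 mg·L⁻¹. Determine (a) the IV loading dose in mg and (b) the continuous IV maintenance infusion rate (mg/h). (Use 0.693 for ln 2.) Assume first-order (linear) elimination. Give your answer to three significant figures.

(a) 8710 mg; (b) 95.8 mg/h

LD = Vd × C = 427.0 × 20.4 = 8711 mg
CL = 0.693 × Vd / t½ = 0.693 × 427.0 / 63 = 4.697 L/h
Infusion rate = CL × Css = 4.697 × 20.4 = 95.82 mg/h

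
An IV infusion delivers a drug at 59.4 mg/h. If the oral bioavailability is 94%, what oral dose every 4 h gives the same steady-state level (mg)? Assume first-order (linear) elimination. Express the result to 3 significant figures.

253 mg

To maintain the same Css, the systemic dosing rate must be unchanged: F·D/τ = infusion rate.
D = rate × τ / F = 59.4 × 4 / 0.94 = 252.8 mg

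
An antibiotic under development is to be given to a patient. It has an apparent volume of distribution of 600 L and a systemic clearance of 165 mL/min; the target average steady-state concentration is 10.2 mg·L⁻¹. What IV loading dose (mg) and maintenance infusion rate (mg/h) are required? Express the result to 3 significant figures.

(a) 6120 mg; (b) 101 mg/h

LD = Vd · C_target = 600.0 × 10.2 = 6120 mg
CL = 165 mL/min × 60/1000 = 9.900 L/h
Maintenance infusion rate = CL × Css = 9.900 × 10.2 = 101.0 mg/h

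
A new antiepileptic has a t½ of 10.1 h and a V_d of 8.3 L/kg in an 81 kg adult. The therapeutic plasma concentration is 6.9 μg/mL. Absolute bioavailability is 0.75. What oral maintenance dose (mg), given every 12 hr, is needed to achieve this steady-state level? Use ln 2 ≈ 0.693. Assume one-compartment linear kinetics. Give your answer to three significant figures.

5090 mg

Total Vd = 8.3 × 81 = 672.3 L
k = 0.693/10.1 = 0.06861 h⁻¹, so CL = k·Vd = 0.06861 × 672.3 = 46.13 L/h
D = CL × Css × τ / F = 46.13 × 6.9 × 12 / 0.75 = 5093 mg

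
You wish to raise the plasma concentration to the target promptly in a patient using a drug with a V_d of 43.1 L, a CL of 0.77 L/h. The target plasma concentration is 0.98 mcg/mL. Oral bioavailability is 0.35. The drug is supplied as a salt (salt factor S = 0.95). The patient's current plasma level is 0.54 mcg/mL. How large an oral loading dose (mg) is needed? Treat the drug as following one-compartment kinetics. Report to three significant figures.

57.0 mg

Concentration deficit ΔC = 0.98 − 0.54 = 0.4400 mg/L
LD = Vd × ΔC / F / S = 43.10 × 0.4400 / 0.35 / 0.95 = 57.03 mg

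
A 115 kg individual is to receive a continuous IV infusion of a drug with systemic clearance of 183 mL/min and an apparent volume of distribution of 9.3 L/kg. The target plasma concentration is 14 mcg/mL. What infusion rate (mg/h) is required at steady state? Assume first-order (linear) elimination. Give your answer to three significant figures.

CL = 183 mL/min = 183 × 0.06 = 10.98 L/h
Infusion rate = CL · Css = 10.98 L/h × 14 mg/L = 153.7 mg/h

154 mg/h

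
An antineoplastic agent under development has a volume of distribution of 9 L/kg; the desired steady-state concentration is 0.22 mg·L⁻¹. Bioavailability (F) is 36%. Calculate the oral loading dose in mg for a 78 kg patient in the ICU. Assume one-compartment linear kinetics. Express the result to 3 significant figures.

Total Vd = 9 × 78 = 702.0 L
LD = Vd × C / F = 702.0 × 0.2200 / 0.36 = 429.0 mg

429 mg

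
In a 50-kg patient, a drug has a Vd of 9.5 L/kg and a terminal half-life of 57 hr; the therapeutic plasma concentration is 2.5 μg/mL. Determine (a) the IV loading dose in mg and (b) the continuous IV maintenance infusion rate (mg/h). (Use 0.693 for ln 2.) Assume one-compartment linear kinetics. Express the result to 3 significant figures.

Vd = 9.5 L/kg × 50 kg = 475.0 L
LD = Vd × C = 475.0 × 2.5 = 1188 mg
CL = 0.693 × Vd / t½ = 0.693 × 475.0 / 57 = 5.775 L/h
Infusion rate = CL × Css = 5.775 × 2.5 = 14.44 mg/h

(a) 1190 mg; (b) 14.4 mg/h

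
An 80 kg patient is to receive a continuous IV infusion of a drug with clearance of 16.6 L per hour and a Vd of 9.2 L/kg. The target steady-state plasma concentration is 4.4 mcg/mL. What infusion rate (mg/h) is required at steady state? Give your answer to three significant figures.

73.0 mg/h

Rate = CL × Css = 16.60 × 4.4 = 73.04 mg/h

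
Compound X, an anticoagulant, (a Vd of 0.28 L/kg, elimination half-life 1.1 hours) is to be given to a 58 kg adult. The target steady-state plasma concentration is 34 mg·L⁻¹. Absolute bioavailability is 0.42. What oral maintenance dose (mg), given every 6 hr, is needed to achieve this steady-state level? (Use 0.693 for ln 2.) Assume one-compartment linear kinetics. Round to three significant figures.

Vd = 0.28 L/kg × 58 kg = 16.24 L
CL = ln 2 · Vd / t½ = 0.693 × 16.24 / 1.1 = 10.23 L/h
D = CL × Css × τ / F = 10.23 × 34 × 6 / 0.42 = 4969 mg

4970 mg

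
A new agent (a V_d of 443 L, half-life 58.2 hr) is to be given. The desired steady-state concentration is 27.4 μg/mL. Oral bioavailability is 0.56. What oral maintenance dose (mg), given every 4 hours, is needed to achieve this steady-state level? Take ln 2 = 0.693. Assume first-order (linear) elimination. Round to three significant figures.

CL = ln 2 · Vd / t½ = 0.693 × 443.0 / 58.2 = 5.275 L/h
D = CL × Css × τ / F = 5.275 × 27.4 × 4 / 0.56 = 1032 mg

1030 mg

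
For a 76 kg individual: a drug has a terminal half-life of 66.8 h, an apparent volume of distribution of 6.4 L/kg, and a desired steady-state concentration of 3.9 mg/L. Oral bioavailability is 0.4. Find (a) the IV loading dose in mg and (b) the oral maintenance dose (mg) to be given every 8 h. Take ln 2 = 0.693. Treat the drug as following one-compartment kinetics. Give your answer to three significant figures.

Vd = 6.4 L/kg × 76 kg = 486.4 L
LD = Vd × C = 486.4 × 3.9 = 1897 mg
CL = 0.693 × Vd / t½ = 0.693 × 486.4 / 66.8 = 5.046 L/h
D = CL × Css × τ / F = 5.046 × 3.9 × 8 / 0.4 = 393.6 mg

(a) 1900 mg; (b) 394 mg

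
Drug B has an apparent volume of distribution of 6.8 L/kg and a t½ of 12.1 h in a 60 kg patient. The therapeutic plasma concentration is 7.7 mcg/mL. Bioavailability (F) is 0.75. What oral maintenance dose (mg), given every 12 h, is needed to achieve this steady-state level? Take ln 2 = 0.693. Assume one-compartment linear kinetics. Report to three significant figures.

2880 mg

Vd(total) = 60 kg × 6.8 L/kg = 408.0 L
CL = ln 2 · Vd / t½ = 0.693 × 408.0 / 12.1 = 23.37 L/h
D = CL × Css × τ / F = 23.37 × 7.7 × 12 / 0.75 = 2879 mg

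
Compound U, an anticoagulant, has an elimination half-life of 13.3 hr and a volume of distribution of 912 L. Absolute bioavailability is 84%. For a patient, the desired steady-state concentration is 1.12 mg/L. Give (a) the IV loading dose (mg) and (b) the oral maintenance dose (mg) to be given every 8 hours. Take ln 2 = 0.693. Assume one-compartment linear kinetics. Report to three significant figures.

(a) 1020 mg; (b) 507 mg

LD = Vd × C = 912.0 × 1.12 = 1021 mg
CL = 0.693 × Vd / t½ = 0.693 × 912.0 / 13.3 = 47.52 L/h
D = CL × Css × τ / F = 47.52 × 1.12 × 8 / 0.84 = 506.9 mg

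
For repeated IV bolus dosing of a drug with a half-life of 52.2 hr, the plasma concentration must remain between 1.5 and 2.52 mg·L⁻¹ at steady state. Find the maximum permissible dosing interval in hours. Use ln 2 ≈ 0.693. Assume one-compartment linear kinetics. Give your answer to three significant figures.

k = 0.693 / t½ = 0.693 / 52.2 = 0.01328 h⁻¹
Between IV bolus doses, concentration decays as C = C₀·e^(−kτ), so C_peak/C_trough = e^(kτ).
τ_max = ln(C_peak/C_trough) / k = ln(2.52/1.5) / 0.01328 = 0.5188 / 0.01328 = 39.07 h

39.1 h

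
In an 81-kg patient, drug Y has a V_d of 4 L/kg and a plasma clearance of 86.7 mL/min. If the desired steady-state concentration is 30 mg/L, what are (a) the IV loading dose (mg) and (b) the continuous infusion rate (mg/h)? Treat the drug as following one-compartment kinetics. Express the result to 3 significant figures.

Vd = 4 L/kg × 81 kg = 324.0 L
Loading: fill Vd to C_target → 324.0 L × 30 mg/L = 9720 mg
Convert clearance: 86.7 mL/min × 60 min/h ÷ 1000 mL/L = 5.202 L/h
Maintenance infusion rate = CL × Css = 5.202 × 30 = 156.1 mg/h

(a) 9720 mg; (b) 156 mg/h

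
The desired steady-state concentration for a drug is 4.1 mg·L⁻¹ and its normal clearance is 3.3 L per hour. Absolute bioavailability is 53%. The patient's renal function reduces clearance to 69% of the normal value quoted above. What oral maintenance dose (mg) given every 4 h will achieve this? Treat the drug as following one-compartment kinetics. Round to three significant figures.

Patient clearance = 0.69 × 3.300 = 2.277 L/h
D = CL × Css × τ / F = 2.277 × 4.1 × 4 / 0.53 = 70.46 mg

70.5 mg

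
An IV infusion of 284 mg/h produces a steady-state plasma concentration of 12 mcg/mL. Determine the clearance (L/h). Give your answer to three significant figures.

23.7 L/h

At steady state, infusion rate = CL × Css, so CL = rate / Css.
CL = 284 / 12 = 23.67 L/h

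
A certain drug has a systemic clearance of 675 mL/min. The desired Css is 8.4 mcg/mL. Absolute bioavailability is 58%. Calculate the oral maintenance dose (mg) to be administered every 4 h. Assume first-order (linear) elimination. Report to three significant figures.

Convert clearance: 675 mL/min × 60 min/h ÷ 1000 mL/L = 40.50 L/h
At steady state, dose per interval replaces the amount cleared in that interval: F·D/τ = CL·Css.
D = CL × Css × τ / F = 40.50 × 8.4 × 4 / 0.58 = 2346 mg

2350 mg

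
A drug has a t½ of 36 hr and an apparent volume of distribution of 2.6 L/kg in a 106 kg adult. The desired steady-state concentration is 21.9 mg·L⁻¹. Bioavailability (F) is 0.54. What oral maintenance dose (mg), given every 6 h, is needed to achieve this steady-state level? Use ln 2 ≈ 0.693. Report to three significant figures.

1290 mg

Vd = 2.6 L/kg × 106 kg = 275.6 L
CL = ln 2 · Vd / t½ = 0.693 × 275.6 / 36 = 5.305 L/h
D = CL × Css × τ / F = 5.305 × 21.9 × 6 / 0.54 = 1291 mg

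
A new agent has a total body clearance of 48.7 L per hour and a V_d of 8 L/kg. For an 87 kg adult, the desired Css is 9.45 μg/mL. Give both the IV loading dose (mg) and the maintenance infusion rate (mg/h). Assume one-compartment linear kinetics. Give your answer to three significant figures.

Total Vd = 8 × 87 = 696.0 L
Loading dose = Vd × C = 696.0 × 9.45 = 6577 mg
Maintenance: replace elimination → rate = CL × Css = 48.70 × 9.45 = 460.2 mg/h

(a) 6580 mg; (b) 460 mg/h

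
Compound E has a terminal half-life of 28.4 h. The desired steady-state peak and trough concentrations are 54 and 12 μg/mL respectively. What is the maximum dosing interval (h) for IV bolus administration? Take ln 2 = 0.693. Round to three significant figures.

61.6 h

k = 0.693 / t½ = 0.693 / 28.4 = 0.02440 h⁻¹
Between IV bolus doses, concentration decays as C = C₀·e^(−kτ), so C_peak/C_trough = e^(kτ).
τ_max = ln(C_peak/C_trough) / k = ln(54/12) / 0.02440 = 1.504 / 0.02440 = 61.64 h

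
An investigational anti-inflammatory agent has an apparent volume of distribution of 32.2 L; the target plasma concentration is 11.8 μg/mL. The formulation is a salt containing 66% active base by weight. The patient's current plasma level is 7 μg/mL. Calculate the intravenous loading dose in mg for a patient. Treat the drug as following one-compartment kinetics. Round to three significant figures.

234 mg

The loading dose fills Vd to the target concentration.
Concentration deficit ΔC = 11.8 − 7 = 4.800 mg/L
LD = Vd × ΔC / S = 32.20 × 4.800 / 0.66 = 234.2 mg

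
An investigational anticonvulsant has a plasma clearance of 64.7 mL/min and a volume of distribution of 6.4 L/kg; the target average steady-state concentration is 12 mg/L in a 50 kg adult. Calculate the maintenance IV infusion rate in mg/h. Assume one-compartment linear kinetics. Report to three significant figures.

Convert clearance: 64.7 mL/min × 60 min/h ÷ 1000 mL/L = 3.882 L/h
Infusion rate = CL · Css = 3.882 L/h × 12 mg/L = 46.58 mg/h

46.6 mg/h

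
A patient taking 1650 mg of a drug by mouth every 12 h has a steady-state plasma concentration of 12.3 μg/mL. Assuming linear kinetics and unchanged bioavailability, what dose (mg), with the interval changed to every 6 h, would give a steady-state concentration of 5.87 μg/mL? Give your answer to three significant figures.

394 mg

With linear kinetics, Css is proportional to dose rate (D/τ) at fixed clearance.
D₂ = D₁ × (Css,target / Css,current) × (τ₂/τ₁) = 1650 × (5.87/12.3) × (6/12) = 393.7 mg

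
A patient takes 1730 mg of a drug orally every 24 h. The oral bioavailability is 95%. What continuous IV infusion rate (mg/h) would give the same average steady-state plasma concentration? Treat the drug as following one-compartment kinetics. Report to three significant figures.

Equivalent systemic input: infusion rate = F·D/τ.
Rate = 0.95 × 1730 / 24 = 68.48 mg/h

68.5 mg/h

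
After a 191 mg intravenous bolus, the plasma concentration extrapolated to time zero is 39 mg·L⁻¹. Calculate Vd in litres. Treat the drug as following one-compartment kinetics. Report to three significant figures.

Immediately after an IV bolus, C₀ = Dose / Vd, so Vd = Dose / C₀.
Vd = 191 / 39 = 4.897 L

4.90 L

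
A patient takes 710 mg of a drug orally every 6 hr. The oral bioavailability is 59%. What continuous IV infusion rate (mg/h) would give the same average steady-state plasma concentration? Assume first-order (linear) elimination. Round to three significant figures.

Equivalent systemic input: infusion rate = F·D/τ.
Rate = 0.59 × 710 / 6 = 69.82 mg/h

69.8 mg/h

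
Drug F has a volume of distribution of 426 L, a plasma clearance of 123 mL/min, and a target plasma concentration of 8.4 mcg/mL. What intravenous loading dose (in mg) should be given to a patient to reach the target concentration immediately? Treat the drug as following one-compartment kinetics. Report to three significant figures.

3580 mg

The loading dose fills Vd to the target concentration; clearance is irrelevant here.
LD = Vd × C = 426.0 × 8.400 = 3578 mg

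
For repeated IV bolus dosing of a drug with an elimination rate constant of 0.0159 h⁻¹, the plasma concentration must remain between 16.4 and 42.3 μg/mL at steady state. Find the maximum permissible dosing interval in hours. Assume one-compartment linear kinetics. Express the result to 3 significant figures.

Between IV bolus doses, concentration decays as C = C₀·e^(−kτ), so C_peak/C_trough = e^(kτ).
τ_max = ln(C_peak/C_trough) / k = ln(42.3/16.4) / 0.01590 = 0.9475 / 0.01590 = 59.59 h

59.6 h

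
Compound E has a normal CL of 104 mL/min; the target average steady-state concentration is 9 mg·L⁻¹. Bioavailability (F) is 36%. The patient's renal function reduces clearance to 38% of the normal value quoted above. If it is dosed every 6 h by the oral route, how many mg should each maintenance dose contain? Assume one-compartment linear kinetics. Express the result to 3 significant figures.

CL = 104 mL/min × 60/1000 = 6.240 L/h
Patient clearance = 0.38 × 6.240 = 2.371 L/h
At steady state, dose per interval replaces the amount cleared in that interval: F·D/τ = CL·Css.
D = CL × Css × τ / F = 2.371 × 9 × 6 / 0.36 = 355.7 mg

356 mg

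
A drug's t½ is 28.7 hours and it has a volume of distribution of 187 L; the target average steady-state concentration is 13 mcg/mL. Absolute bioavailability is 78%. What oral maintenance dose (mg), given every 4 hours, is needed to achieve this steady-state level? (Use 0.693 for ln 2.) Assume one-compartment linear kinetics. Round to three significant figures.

CL = 0.693 × Vd / t½ = 0.693 × 187.0 / 28.7 = 4.515 L/h
D = CL × Css × τ / F = 4.515 × 13 × 4 / 0.78 = 301.0 mg

301 mg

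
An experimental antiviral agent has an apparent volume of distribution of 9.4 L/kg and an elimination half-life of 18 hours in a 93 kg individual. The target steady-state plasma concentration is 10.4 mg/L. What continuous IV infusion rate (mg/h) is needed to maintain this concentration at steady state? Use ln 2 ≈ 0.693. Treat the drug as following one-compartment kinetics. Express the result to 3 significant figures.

350 mg/h

Vd(total) = 93 kg × 9.4 L/kg = 874.2 L
CL = 0.693 × Vd / t½ = 0.693 × 874.2 / 18 = 33.66 L/h
Infusion rate = CL × Css = 33.66 × 10.4 = 350.1 mg/h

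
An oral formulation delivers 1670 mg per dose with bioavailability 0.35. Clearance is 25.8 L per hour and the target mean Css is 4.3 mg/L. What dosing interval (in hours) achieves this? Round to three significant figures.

5.27 h

F·D/τ = CL·Css → τ = F·D / (CL·Css).
τ = 0.35 × 1670 / (25.8 × 4.3) = 5.269 h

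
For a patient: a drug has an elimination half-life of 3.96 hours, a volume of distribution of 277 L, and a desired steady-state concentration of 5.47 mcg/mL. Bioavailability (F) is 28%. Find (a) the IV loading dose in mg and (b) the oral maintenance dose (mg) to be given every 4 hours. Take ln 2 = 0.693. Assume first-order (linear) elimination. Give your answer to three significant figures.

LD = Vd × C = 277.0 × 5.47 = 1515 mg
CL = 0.693 × Vd / t½ = 0.693 × 277.0 / 3.96 = 48.48 L/h
D = CL × Css × τ / F = 48.48 × 5.47 × 4 / 0.28 = 3788 mg

(a) 1520 mg; (b) 3790 mg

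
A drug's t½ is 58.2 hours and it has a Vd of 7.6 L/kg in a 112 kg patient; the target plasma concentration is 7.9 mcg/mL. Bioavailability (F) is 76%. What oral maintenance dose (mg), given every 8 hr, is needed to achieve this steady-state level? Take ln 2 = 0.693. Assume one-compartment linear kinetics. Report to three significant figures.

843 mg

Total Vd = 7.6 × 112 = 851.2 L
CL = 0.693 × Vd / t½ = 0.693 × 851.2 / 58.2 = 10.14 L/h
D = CL × Css × τ / F = 10.14 × 7.9 × 8 / 0.76 = 843.2 mg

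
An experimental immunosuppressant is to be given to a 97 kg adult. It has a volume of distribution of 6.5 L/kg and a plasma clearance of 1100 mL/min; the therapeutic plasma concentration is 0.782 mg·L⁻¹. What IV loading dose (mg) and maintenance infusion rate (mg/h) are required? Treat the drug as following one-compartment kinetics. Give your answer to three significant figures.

Total Vd = 6.5 × 97 = 630.5 L
Loading: fill Vd to C_target → 630.5 L × 0.782 mg/L = 493.1 mg
Convert clearance: 1100 mL/min × 60 min/h ÷ 1000 mL/L = 66.00 L/h
Maintenance: replace elimination → rate = CL × Css = 66.00 × 0.782 = 51.61 mg/h

(a) 493 mg; (b) 51.6 mg/h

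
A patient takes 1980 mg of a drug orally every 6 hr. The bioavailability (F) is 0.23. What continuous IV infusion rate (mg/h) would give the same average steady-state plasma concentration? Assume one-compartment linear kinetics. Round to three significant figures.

75.9 mg/h

Equivalent systemic input: infusion rate = F·D/τ.
Rate = 0.23 × 1980 / 6 = 75.90 mg/h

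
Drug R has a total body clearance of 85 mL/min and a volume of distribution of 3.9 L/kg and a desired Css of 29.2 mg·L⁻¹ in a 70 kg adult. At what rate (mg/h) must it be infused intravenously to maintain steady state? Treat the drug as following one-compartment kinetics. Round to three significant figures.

Convert clearance: 85 mL/min × 60 min/h ÷ 1000 mL/L = 5.100 L/h
Infusion rate = CL · Css = 5.100 L/h × 29.2 mg/L = 148.9 mg/h

149 mg/h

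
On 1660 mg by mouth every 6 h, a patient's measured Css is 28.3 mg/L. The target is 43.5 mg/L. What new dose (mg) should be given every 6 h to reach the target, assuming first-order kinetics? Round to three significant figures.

2550 mg

With linear kinetics, Css is proportional to dose rate (D/τ) at fixed clearance.
D₂ = D₁ × (Css,target / Css,current) = 1660 × 43.5/28.3 = 2552 mg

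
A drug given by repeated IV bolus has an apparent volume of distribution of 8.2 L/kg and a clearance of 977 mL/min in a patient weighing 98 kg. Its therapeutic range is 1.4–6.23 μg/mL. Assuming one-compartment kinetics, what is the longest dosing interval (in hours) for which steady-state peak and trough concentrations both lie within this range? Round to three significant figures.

20.5 h

Vd(total) = 98 kg × 8.2 L/kg = 803.6 L
Convert clearance: 977 mL/min × 60 min/h ÷ 1000 mL/L = 58.62 L/h
k = CL / Vd = 58.62 / 803.6 = 0.07295 h⁻¹
Between IV bolus doses, concentration decays as C = C₀·e^(−kτ), so C_peak/C_trough = e^(kτ).
τ_max = ln(C_peak/C_trough) / k = ln(6.23/1.4) / 0.07295 = 1.493 / 0.07295 = 20.47 h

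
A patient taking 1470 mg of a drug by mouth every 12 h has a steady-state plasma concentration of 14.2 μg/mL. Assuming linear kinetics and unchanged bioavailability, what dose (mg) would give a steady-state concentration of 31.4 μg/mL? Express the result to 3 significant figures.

3250 mg

With linear kinetics, Css is proportional to dose rate (D/τ) at fixed clearance.
D₂ = D₁ × (Css,target / Css,current) = 1470 × 31.4/14.2 = 3251 mg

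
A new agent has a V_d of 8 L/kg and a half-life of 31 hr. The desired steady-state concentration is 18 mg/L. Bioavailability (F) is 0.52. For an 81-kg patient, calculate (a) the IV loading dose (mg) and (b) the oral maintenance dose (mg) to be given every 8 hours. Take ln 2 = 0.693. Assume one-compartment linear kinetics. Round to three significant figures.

(a) 11700 mg; (b) 4010 mg

Vd(total) = 81 kg × 8 L/kg = 648.0 L
LD = Vd × C = 648.0 × 18 = 11660 mg
CL = 0.693 × Vd / t½ = 0.693 × 648.0 / 31 = 14.49 L/h
D = CL × Css × τ / F = 14.49 × 18 × 8 / 0.52 = 4013 mg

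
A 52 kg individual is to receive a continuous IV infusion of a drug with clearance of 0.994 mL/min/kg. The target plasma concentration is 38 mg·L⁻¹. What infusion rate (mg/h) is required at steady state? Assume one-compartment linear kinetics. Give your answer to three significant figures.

118 mg/h

CL = 0.994 mL/min/kg × 52 kg = 51.69 mL/min = 51.69 × 60/1000 = 3.101 L/h
Infusion rate = CL · Css = 3.101 L/h × 38 mg/L = 117.8 mg/h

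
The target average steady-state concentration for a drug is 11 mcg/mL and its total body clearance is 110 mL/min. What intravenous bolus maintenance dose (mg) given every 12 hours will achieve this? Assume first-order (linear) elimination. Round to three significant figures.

871 mg

CL = 110 mL/min = 110 × 0.06 = 6.600 L/h
At steady state, dose per interval replaces the amount cleared in that interval: D/τ = CL·Css.
D = CL × Css × τ = 6.600 × 11 × 12 = 871.2 mg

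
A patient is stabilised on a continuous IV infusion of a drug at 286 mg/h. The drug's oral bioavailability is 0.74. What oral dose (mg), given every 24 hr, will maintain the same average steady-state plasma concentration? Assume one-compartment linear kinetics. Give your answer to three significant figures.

To maintain the same Css, the systemic dosing rate must be unchanged: F·D/τ = infusion rate.
D = rate × τ / F = 286 × 24 / 0.74 = 9276 mg

9280 mg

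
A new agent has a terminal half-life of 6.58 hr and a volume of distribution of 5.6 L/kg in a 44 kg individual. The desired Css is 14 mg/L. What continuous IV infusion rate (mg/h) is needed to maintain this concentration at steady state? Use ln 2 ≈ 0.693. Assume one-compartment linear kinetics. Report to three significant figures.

363 mg/h

Vd(total) = 44 kg × 5.6 L/kg = 246.4 L
k = 0.693/6.58 = 0.1053 h⁻¹, so CL = k·Vd = 0.1053 × 246.4 = 25.95 L/h
Infusion rate = CL × Css = 25.95 × 14 = 363.3 mg/h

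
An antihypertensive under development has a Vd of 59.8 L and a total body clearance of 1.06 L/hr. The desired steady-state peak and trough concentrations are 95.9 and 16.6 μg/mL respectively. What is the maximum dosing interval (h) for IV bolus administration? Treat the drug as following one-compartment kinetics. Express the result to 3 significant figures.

k = CL / Vd = 1.060 / 59.80 = 0.01773 h⁻¹
Between IV bolus doses, concentration decays as C = C₀·e^(−kτ), so C_peak/C_trough = e^(kτ).
τ_max = ln(C_peak/C_trough) / k = ln(95.9/16.6) / 0.01773 = 1.754 / 0.01773 = 98.93 h

98.9 h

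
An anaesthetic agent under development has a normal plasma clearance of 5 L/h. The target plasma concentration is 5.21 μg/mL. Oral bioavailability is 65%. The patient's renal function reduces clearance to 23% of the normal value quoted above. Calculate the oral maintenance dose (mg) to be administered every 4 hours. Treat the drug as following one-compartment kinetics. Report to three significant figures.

36.9 mg

Patient clearance = 0.23 × 5.000 = 1.150 L/h
At steady state, dose per interval replaces the amount cleared in that interval: F·D/τ = CL·Css.
D = CL × Css × τ / F = 1.150 × 5.21 × 4 / 0.65 = 36.87 mg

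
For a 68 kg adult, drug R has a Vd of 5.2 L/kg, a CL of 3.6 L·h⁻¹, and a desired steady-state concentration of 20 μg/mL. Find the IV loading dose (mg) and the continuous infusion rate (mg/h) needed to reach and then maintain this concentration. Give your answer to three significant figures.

(a) 7070 mg; (b) 72.0 mg/h

Vd(total) = 68 kg × 5.2 L/kg = 353.6 L
LD = Vd · C_target = 353.6 × 20 = 7072 mg
Maintenance: replace elimination → rate = CL × Css = 3.600 × 20 = 72.00 mg/h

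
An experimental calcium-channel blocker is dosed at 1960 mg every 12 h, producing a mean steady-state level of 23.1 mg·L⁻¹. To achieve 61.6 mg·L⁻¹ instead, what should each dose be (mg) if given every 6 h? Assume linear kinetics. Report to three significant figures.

With linear kinetics, Css is proportional to dose rate (D/τ) at fixed clearance.
D₂ = D₁ × (Css,target / Css,current) × (τ₂/τ₁) = 1960 × (61.6/23.1) × (6/12) = 2613 mg

2610 mg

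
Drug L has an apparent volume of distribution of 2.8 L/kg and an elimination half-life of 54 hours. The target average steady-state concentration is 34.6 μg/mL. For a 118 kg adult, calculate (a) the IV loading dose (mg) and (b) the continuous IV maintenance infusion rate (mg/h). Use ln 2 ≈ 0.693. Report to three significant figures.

(a) 11400 mg; (b) 147 mg/h

Total Vd = 2.8 × 118 = 330.4 L
LD = Vd × C = 330.4 × 34.6 = 11430 mg
CL = 0.693 × Vd / t½ = 0.693 × 330.4 / 54 = 4.240 L/h
Infusion rate = CL × Css = 4.240 × 34.6 = 146.7 mg/h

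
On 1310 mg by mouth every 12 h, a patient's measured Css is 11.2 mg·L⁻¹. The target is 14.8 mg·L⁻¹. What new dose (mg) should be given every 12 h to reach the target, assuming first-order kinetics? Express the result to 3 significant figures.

1730 mg

With linear kinetics, Css is proportional to dose rate (D/τ) at fixed clearance.
D₂ = D₁ × (Css,target / Css,current) = 1310 × 14.8/11.2 = 1731 mg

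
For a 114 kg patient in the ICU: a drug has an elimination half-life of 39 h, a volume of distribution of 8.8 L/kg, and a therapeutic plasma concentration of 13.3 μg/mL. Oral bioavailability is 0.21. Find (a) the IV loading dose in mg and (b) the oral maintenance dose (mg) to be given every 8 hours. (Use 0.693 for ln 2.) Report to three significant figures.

(a) 13300 mg; (b) 9030 mg

Total Vd = 8.8 × 114 = 1003 L
LD = Vd × C = 1003 × 13.3 = 13340 mg
CL = 0.693 × Vd / t½ = 0.693 × 1003 / 39 = 17.82 L/h
D = CL × Css × τ / F = 17.82 × 13.3 × 8 / 0.21 = 9029 mg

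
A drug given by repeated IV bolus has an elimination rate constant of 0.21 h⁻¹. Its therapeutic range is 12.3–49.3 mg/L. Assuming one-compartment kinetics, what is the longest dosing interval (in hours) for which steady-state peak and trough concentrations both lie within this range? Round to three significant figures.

Between IV bolus doses, concentration decays as C = C₀·e^(−kτ), so C_peak/C_trough = e^(kτ).
τ_max = ln(C_peak/C_trough) / k = ln(49.3/12.3) / 0.2100 = 1.388 / 0.2100 = 6.610 h

6.61 h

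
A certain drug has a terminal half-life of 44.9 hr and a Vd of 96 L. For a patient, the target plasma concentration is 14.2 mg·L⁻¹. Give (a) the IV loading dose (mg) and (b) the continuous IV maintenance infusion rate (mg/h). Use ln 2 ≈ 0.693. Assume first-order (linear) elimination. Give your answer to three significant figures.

LD = Vd × C = 96.00 × 14.2 = 1363 mg
CL = 0.693 × Vd / t½ = 0.693 × 96.00 / 44.9 = 1.482 L/h
Infusion rate = CL × Css = 1.482 × 14.2 = 21.04 mg/h

(a) 1360 mg; (b) 21.0 mg/h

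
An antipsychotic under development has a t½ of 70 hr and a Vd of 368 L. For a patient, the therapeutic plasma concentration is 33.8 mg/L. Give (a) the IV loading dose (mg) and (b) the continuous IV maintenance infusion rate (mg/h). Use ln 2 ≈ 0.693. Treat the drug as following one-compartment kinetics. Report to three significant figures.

LD = Vd × C = 368.0 × 33.8 = 12440 mg
CL = 0.693 × Vd / t½ = 0.693 × 368.0 / 70 = 3.643 L/h
Infusion rate = CL × Css = 3.643 × 33.8 = 123.1 mg/h

(a) 12400 mg; (b) 123 mg/h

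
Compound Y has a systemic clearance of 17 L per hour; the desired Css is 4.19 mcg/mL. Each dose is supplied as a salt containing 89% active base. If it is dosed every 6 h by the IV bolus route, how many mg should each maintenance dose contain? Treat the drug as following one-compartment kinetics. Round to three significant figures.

D = CL × Css × τ / S = 17.00 × 4.19 × 6 / 0.89 = 480.2 mg

480 mg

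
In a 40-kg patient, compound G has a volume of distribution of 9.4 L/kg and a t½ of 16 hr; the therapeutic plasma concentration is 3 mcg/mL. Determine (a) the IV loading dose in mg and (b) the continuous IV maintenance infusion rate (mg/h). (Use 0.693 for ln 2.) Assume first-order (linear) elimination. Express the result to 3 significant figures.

(a) 1130 mg; (b) 48.9 mg/h

Vd(total) = 40 kg × 9.4 L/kg = 376.0 L
LD = Vd × C = 376.0 × 3 = 1128 mg
CL = 0.693 × Vd / t½ = 0.693 × 376.0 / 16 = 16.29 L/h
Infusion rate = CL × Css = 16.29 × 3 = 48.87 mg/h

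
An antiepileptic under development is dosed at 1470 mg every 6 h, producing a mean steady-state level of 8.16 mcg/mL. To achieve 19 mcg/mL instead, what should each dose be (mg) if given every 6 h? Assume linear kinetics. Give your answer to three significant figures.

3420 mg

For first-order elimination, Css ∝ F·D/(CL·τ); F and CL are unchanged, so Css ∝ D/τ.
D₂ = D₁ × (Css,target / Css,current) = 1470 × 19/8.16 = 3423 mg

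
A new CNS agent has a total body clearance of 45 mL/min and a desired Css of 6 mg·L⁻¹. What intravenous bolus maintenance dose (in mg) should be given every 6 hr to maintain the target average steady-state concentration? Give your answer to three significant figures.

Convert clearance: 45 mL/min × 60 min/h ÷ 1000 mL/L = 2.700 L/h
D = CL × Css × τ = 2.700 × 6 × 6 = 97.20 mg

97.2 mg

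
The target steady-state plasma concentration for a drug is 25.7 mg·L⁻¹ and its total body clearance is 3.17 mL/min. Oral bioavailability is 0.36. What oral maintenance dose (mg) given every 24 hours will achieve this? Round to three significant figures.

CL = 3.17 mL/min = 3.17 × 0.06 = 0.1902 L/h
D = CL × Css × τ / F = 0.1902 × 25.7 × 24 / 0.36 = 325.9 mg

326 mg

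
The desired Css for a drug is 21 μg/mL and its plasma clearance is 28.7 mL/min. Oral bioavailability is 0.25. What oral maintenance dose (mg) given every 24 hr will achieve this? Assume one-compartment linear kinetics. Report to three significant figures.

3470 mg

CL = 28.7 mL/min = 28.7 × 0.06 = 1.722 L/h
D = CL × Css × τ / F = 1.722 × 21 × 24 / 0.25 = 3472 mg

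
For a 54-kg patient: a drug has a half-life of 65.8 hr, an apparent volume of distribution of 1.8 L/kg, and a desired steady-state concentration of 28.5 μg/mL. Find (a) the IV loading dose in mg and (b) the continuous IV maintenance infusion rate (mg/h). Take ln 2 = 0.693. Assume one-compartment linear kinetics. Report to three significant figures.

Vd = 1.8 L/kg × 54 kg = 97.20 L
LD = Vd × C = 97.20 × 28.5 = 2770 mg
CL = 0.693 × Vd / t½ = 0.693 × 97.20 / 65.8 = 1.024 L/h
Infusion rate = CL × Css = 1.024 × 28.5 = 29.18 mg/h

(a) 2770 mg; (b) 29.2 mg/h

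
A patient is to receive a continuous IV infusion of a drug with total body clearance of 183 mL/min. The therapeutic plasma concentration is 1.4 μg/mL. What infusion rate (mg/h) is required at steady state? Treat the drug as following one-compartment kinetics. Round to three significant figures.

Convert clearance: 183 mL/min × 60 min/h ÷ 1000 mL/L = 10.98 L/h
R₀ = 10.98 × 1.4 = 15.37 mg/h

15.4 mg/h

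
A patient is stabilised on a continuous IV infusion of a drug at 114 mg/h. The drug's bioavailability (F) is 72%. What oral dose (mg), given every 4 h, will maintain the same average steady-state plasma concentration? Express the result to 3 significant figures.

633 mg

To maintain the same Css, the systemic dosing rate must be unchanged: F·D/τ = infusion rate.
D = rate × τ / F = 114 × 4 / 0.72 = 633.3 mg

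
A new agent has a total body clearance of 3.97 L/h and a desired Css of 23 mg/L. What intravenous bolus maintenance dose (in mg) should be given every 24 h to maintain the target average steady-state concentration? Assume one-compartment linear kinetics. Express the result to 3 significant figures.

D = CL × Css × τ = 3.970 × 23 × 24 = 2191 mg

2190 mg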